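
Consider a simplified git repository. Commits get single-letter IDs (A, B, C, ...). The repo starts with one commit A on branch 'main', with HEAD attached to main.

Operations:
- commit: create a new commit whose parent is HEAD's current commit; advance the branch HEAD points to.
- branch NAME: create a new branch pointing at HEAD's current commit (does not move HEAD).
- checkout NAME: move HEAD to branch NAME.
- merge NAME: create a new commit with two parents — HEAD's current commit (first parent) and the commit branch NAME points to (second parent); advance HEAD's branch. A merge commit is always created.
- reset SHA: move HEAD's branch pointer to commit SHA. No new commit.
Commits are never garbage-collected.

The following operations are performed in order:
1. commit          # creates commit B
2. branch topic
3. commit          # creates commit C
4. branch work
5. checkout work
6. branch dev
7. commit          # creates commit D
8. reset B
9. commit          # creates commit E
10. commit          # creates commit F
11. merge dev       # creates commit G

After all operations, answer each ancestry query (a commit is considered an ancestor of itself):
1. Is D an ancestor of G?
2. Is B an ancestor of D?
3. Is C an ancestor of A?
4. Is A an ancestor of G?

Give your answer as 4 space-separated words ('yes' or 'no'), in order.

After op 1 (commit): HEAD=main@B [main=B]
After op 2 (branch): HEAD=main@B [main=B topic=B]
After op 3 (commit): HEAD=main@C [main=C topic=B]
After op 4 (branch): HEAD=main@C [main=C topic=B work=C]
After op 5 (checkout): HEAD=work@C [main=C topic=B work=C]
After op 6 (branch): HEAD=work@C [dev=C main=C topic=B work=C]
After op 7 (commit): HEAD=work@D [dev=C main=C topic=B work=D]
After op 8 (reset): HEAD=work@B [dev=C main=C topic=B work=B]
After op 9 (commit): HEAD=work@E [dev=C main=C topic=B work=E]
After op 10 (commit): HEAD=work@F [dev=C main=C topic=B work=F]
After op 11 (merge): HEAD=work@G [dev=C main=C topic=B work=G]
ancestors(G) = {A,B,C,E,F,G}; D in? no
ancestors(D) = {A,B,C,D}; B in? yes
ancestors(A) = {A}; C in? no
ancestors(G) = {A,B,C,E,F,G}; A in? yes

Answer: no yes no yes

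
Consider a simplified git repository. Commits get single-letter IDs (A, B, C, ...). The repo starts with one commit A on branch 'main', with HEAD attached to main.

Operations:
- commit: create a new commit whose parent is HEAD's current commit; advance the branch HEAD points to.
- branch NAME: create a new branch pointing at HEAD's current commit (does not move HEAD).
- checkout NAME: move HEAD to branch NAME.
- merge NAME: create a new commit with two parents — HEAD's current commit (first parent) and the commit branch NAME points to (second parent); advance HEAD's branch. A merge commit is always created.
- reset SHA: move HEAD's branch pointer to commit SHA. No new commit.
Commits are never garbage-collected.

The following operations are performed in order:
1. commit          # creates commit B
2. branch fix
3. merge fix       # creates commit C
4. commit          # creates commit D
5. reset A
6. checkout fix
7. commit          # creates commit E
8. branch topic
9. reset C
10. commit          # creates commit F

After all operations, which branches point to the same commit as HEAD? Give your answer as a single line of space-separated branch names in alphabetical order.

Answer: fix

Derivation:
After op 1 (commit): HEAD=main@B [main=B]
After op 2 (branch): HEAD=main@B [fix=B main=B]
After op 3 (merge): HEAD=main@C [fix=B main=C]
After op 4 (commit): HEAD=main@D [fix=B main=D]
After op 5 (reset): HEAD=main@A [fix=B main=A]
After op 6 (checkout): HEAD=fix@B [fix=B main=A]
After op 7 (commit): HEAD=fix@E [fix=E main=A]
After op 8 (branch): HEAD=fix@E [fix=E main=A topic=E]
After op 9 (reset): HEAD=fix@C [fix=C main=A topic=E]
After op 10 (commit): HEAD=fix@F [fix=F main=A topic=E]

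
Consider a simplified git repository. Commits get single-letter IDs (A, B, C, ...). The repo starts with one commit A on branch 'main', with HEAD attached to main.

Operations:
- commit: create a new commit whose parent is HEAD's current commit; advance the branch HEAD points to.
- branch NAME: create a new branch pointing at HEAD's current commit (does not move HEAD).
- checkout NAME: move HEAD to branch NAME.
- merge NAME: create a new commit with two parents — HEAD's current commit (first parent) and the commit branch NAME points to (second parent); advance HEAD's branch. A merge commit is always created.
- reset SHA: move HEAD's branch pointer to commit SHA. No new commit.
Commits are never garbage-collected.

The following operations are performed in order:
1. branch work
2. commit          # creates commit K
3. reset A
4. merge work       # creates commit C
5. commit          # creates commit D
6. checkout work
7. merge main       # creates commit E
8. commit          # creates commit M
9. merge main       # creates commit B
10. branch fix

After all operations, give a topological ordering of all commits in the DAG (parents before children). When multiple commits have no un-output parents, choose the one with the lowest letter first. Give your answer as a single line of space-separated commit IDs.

Answer: A C D E K M B

Derivation:
After op 1 (branch): HEAD=main@A [main=A work=A]
After op 2 (commit): HEAD=main@K [main=K work=A]
After op 3 (reset): HEAD=main@A [main=A work=A]
After op 4 (merge): HEAD=main@C [main=C work=A]
After op 5 (commit): HEAD=main@D [main=D work=A]
After op 6 (checkout): HEAD=work@A [main=D work=A]
After op 7 (merge): HEAD=work@E [main=D work=E]
After op 8 (commit): HEAD=work@M [main=D work=M]
After op 9 (merge): HEAD=work@B [main=D work=B]
After op 10 (branch): HEAD=work@B [fix=B main=D work=B]
commit A: parents=[]
commit B: parents=['M', 'D']
commit C: parents=['A', 'A']
commit D: parents=['C']
commit E: parents=['A', 'D']
commit K: parents=['A']
commit M: parents=['E']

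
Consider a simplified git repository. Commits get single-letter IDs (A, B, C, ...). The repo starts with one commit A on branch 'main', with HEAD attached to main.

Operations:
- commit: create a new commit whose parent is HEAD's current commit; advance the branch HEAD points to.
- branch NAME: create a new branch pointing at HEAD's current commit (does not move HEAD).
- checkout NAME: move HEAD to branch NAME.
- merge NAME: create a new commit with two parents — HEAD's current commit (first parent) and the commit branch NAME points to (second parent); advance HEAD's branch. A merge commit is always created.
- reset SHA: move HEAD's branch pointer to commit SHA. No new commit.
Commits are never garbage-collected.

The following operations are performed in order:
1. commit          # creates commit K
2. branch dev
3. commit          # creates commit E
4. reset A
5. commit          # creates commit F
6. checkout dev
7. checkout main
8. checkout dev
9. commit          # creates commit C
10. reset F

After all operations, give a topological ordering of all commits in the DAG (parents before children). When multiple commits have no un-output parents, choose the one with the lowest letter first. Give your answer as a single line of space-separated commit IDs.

After op 1 (commit): HEAD=main@K [main=K]
After op 2 (branch): HEAD=main@K [dev=K main=K]
After op 3 (commit): HEAD=main@E [dev=K main=E]
After op 4 (reset): HEAD=main@A [dev=K main=A]
After op 5 (commit): HEAD=main@F [dev=K main=F]
After op 6 (checkout): HEAD=dev@K [dev=K main=F]
After op 7 (checkout): HEAD=main@F [dev=K main=F]
After op 8 (checkout): HEAD=dev@K [dev=K main=F]
After op 9 (commit): HEAD=dev@C [dev=C main=F]
After op 10 (reset): HEAD=dev@F [dev=F main=F]
commit A: parents=[]
commit C: parents=['K']
commit E: parents=['K']
commit F: parents=['A']
commit K: parents=['A']

Answer: A F K C E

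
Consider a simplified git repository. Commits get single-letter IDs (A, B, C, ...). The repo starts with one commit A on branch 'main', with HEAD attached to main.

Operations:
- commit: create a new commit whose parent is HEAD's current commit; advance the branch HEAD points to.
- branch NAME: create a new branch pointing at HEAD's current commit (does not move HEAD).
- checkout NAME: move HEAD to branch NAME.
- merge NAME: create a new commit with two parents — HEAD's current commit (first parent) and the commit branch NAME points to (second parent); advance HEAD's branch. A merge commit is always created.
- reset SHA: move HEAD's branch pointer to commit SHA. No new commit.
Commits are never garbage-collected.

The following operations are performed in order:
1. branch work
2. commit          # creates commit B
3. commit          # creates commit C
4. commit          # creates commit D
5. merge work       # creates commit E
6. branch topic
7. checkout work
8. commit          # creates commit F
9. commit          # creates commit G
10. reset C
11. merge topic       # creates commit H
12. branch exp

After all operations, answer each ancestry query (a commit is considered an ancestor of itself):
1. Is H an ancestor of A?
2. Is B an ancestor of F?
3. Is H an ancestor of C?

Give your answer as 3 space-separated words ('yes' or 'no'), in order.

Answer: no no no

Derivation:
After op 1 (branch): HEAD=main@A [main=A work=A]
After op 2 (commit): HEAD=main@B [main=B work=A]
After op 3 (commit): HEAD=main@C [main=C work=A]
After op 4 (commit): HEAD=main@D [main=D work=A]
After op 5 (merge): HEAD=main@E [main=E work=A]
After op 6 (branch): HEAD=main@E [main=E topic=E work=A]
After op 7 (checkout): HEAD=work@A [main=E topic=E work=A]
After op 8 (commit): HEAD=work@F [main=E topic=E work=F]
After op 9 (commit): HEAD=work@G [main=E topic=E work=G]
After op 10 (reset): HEAD=work@C [main=E topic=E work=C]
After op 11 (merge): HEAD=work@H [main=E topic=E work=H]
After op 12 (branch): HEAD=work@H [exp=H main=E topic=E work=H]
ancestors(A) = {A}; H in? no
ancestors(F) = {A,F}; B in? no
ancestors(C) = {A,B,C}; H in? no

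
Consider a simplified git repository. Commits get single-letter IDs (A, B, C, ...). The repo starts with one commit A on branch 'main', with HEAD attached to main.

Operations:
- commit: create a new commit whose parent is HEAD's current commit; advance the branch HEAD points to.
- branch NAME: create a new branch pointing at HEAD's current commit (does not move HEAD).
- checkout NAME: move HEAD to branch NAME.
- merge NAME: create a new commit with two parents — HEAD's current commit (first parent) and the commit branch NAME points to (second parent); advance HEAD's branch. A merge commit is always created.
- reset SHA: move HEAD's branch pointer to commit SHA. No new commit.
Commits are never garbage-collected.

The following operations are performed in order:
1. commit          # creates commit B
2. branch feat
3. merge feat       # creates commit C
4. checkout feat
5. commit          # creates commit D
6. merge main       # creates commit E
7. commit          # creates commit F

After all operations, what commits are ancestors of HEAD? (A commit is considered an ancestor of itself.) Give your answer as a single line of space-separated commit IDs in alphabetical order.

Answer: A B C D E F

Derivation:
After op 1 (commit): HEAD=main@B [main=B]
After op 2 (branch): HEAD=main@B [feat=B main=B]
After op 3 (merge): HEAD=main@C [feat=B main=C]
After op 4 (checkout): HEAD=feat@B [feat=B main=C]
After op 5 (commit): HEAD=feat@D [feat=D main=C]
After op 6 (merge): HEAD=feat@E [feat=E main=C]
After op 7 (commit): HEAD=feat@F [feat=F main=C]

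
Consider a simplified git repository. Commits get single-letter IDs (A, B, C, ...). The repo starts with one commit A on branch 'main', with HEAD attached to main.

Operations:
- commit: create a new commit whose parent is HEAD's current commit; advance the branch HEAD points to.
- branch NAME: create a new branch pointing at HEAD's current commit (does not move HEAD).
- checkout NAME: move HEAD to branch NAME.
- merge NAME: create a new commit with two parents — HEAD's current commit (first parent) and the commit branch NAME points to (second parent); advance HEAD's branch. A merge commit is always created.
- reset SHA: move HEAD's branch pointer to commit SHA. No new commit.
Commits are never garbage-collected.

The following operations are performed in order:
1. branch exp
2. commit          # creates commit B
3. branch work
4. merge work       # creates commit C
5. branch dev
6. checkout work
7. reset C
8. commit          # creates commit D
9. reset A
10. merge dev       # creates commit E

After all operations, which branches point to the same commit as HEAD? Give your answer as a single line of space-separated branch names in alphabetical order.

After op 1 (branch): HEAD=main@A [exp=A main=A]
After op 2 (commit): HEAD=main@B [exp=A main=B]
After op 3 (branch): HEAD=main@B [exp=A main=B work=B]
After op 4 (merge): HEAD=main@C [exp=A main=C work=B]
After op 5 (branch): HEAD=main@C [dev=C exp=A main=C work=B]
After op 6 (checkout): HEAD=work@B [dev=C exp=A main=C work=B]
After op 7 (reset): HEAD=work@C [dev=C exp=A main=C work=C]
After op 8 (commit): HEAD=work@D [dev=C exp=A main=C work=D]
After op 9 (reset): HEAD=work@A [dev=C exp=A main=C work=A]
After op 10 (merge): HEAD=work@E [dev=C exp=A main=C work=E]

Answer: work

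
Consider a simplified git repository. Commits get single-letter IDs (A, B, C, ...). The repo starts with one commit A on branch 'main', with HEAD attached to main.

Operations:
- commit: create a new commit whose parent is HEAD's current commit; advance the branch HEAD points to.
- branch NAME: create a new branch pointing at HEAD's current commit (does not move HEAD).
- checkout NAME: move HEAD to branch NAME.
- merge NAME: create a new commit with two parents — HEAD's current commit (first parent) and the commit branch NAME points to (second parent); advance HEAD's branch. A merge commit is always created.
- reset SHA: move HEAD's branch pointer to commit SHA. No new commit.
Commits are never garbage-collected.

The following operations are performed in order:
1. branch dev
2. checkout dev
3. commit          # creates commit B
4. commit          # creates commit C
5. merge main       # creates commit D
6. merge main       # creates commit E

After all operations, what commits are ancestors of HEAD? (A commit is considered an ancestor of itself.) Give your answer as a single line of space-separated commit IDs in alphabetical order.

Answer: A B C D E

Derivation:
After op 1 (branch): HEAD=main@A [dev=A main=A]
After op 2 (checkout): HEAD=dev@A [dev=A main=A]
After op 3 (commit): HEAD=dev@B [dev=B main=A]
After op 4 (commit): HEAD=dev@C [dev=C main=A]
After op 5 (merge): HEAD=dev@D [dev=D main=A]
After op 6 (merge): HEAD=dev@E [dev=E main=A]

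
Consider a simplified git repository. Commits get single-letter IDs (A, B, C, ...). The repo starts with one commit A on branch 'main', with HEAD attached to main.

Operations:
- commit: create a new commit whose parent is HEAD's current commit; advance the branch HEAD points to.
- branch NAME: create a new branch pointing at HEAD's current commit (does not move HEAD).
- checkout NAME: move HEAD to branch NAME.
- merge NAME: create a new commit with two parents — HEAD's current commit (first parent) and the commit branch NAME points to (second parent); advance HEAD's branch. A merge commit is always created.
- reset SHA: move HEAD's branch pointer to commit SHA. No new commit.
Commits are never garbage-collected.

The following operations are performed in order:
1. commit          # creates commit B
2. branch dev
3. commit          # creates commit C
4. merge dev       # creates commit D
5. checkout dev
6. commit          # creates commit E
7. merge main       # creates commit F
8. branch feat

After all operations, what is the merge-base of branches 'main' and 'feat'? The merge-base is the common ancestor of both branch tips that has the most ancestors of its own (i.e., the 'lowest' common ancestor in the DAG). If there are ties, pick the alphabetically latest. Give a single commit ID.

After op 1 (commit): HEAD=main@B [main=B]
After op 2 (branch): HEAD=main@B [dev=B main=B]
After op 3 (commit): HEAD=main@C [dev=B main=C]
After op 4 (merge): HEAD=main@D [dev=B main=D]
After op 5 (checkout): HEAD=dev@B [dev=B main=D]
After op 6 (commit): HEAD=dev@E [dev=E main=D]
After op 7 (merge): HEAD=dev@F [dev=F main=D]
After op 8 (branch): HEAD=dev@F [dev=F feat=F main=D]
ancestors(main=D): ['A', 'B', 'C', 'D']
ancestors(feat=F): ['A', 'B', 'C', 'D', 'E', 'F']
common: ['A', 'B', 'C', 'D']

Answer: D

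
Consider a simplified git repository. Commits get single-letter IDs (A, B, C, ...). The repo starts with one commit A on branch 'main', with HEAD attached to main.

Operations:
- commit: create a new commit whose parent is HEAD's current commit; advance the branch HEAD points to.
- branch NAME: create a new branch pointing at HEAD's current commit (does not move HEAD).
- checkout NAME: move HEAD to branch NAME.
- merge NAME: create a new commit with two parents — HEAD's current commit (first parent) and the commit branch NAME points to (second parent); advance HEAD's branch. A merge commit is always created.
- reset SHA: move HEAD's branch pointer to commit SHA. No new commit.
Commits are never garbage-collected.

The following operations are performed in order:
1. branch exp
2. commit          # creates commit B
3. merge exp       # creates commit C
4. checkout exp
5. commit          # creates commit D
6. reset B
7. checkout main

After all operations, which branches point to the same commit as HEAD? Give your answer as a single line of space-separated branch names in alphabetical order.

After op 1 (branch): HEAD=main@A [exp=A main=A]
After op 2 (commit): HEAD=main@B [exp=A main=B]
After op 3 (merge): HEAD=main@C [exp=A main=C]
After op 4 (checkout): HEAD=exp@A [exp=A main=C]
After op 5 (commit): HEAD=exp@D [exp=D main=C]
After op 6 (reset): HEAD=exp@B [exp=B main=C]
After op 7 (checkout): HEAD=main@C [exp=B main=C]

Answer: main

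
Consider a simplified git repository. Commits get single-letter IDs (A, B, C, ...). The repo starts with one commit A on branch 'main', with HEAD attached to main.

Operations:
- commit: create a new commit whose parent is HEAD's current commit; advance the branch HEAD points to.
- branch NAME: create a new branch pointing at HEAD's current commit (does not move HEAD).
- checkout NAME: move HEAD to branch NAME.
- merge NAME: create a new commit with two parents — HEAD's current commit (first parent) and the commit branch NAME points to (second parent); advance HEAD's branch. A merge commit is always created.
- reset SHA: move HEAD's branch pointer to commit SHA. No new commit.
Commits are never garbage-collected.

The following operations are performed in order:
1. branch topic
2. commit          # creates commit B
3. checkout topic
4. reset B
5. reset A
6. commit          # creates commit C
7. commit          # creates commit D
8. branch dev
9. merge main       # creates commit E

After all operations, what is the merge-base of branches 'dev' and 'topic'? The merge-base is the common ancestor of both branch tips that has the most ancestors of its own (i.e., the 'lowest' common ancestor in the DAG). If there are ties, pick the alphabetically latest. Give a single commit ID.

After op 1 (branch): HEAD=main@A [main=A topic=A]
After op 2 (commit): HEAD=main@B [main=B topic=A]
After op 3 (checkout): HEAD=topic@A [main=B topic=A]
After op 4 (reset): HEAD=topic@B [main=B topic=B]
After op 5 (reset): HEAD=topic@A [main=B topic=A]
After op 6 (commit): HEAD=topic@C [main=B topic=C]
After op 7 (commit): HEAD=topic@D [main=B topic=D]
After op 8 (branch): HEAD=topic@D [dev=D main=B topic=D]
After op 9 (merge): HEAD=topic@E [dev=D main=B topic=E]
ancestors(dev=D): ['A', 'C', 'D']
ancestors(topic=E): ['A', 'B', 'C', 'D', 'E']
common: ['A', 'C', 'D']

Answer: D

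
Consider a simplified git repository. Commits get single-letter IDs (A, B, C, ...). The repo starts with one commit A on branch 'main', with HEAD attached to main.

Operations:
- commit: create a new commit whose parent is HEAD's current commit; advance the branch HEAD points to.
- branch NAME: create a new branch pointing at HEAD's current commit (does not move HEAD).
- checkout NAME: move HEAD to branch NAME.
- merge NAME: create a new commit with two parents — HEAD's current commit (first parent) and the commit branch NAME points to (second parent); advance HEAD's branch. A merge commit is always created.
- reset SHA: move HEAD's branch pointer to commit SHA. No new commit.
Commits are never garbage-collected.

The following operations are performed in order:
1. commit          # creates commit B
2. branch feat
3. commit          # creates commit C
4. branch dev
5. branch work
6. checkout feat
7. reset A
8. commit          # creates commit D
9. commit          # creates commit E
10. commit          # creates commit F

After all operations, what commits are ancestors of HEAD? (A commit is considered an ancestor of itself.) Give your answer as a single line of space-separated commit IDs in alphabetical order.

Answer: A D E F

Derivation:
After op 1 (commit): HEAD=main@B [main=B]
After op 2 (branch): HEAD=main@B [feat=B main=B]
After op 3 (commit): HEAD=main@C [feat=B main=C]
After op 4 (branch): HEAD=main@C [dev=C feat=B main=C]
After op 5 (branch): HEAD=main@C [dev=C feat=B main=C work=C]
After op 6 (checkout): HEAD=feat@B [dev=C feat=B main=C work=C]
After op 7 (reset): HEAD=feat@A [dev=C feat=A main=C work=C]
After op 8 (commit): HEAD=feat@D [dev=C feat=D main=C work=C]
After op 9 (commit): HEAD=feat@E [dev=C feat=E main=C work=C]
After op 10 (commit): HEAD=feat@F [dev=C feat=F main=C work=C]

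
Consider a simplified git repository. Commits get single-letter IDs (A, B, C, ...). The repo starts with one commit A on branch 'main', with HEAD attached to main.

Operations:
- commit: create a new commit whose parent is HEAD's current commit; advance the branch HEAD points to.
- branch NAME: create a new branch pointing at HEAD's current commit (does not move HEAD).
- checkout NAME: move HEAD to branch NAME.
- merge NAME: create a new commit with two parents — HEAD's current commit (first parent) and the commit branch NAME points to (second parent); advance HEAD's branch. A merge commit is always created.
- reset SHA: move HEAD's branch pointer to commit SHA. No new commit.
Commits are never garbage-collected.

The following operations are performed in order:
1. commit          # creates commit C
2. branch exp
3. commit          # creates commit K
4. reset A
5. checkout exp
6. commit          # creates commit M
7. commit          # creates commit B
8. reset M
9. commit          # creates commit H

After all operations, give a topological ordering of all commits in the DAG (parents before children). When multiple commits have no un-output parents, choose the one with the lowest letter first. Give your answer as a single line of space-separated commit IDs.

After op 1 (commit): HEAD=main@C [main=C]
After op 2 (branch): HEAD=main@C [exp=C main=C]
After op 3 (commit): HEAD=main@K [exp=C main=K]
After op 4 (reset): HEAD=main@A [exp=C main=A]
After op 5 (checkout): HEAD=exp@C [exp=C main=A]
After op 6 (commit): HEAD=exp@M [exp=M main=A]
After op 7 (commit): HEAD=exp@B [exp=B main=A]
After op 8 (reset): HEAD=exp@M [exp=M main=A]
After op 9 (commit): HEAD=exp@H [exp=H main=A]
commit A: parents=[]
commit B: parents=['M']
commit C: parents=['A']
commit H: parents=['M']
commit K: parents=['C']
commit M: parents=['C']

Answer: A C K M B H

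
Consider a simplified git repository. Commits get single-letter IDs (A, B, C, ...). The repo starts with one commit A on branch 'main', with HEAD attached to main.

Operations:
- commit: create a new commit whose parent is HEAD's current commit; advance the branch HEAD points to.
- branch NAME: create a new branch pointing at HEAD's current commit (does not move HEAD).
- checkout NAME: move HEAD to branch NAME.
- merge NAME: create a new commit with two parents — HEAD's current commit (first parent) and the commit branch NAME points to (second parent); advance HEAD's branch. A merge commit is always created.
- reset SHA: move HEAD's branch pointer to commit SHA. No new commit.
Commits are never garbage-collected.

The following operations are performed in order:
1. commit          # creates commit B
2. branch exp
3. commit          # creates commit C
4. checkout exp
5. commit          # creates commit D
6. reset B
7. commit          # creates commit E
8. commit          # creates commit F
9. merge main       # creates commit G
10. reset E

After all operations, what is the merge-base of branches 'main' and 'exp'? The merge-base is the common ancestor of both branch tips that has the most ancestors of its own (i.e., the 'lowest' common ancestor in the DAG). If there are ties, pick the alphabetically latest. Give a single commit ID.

After op 1 (commit): HEAD=main@B [main=B]
After op 2 (branch): HEAD=main@B [exp=B main=B]
After op 3 (commit): HEAD=main@C [exp=B main=C]
After op 4 (checkout): HEAD=exp@B [exp=B main=C]
After op 5 (commit): HEAD=exp@D [exp=D main=C]
After op 6 (reset): HEAD=exp@B [exp=B main=C]
After op 7 (commit): HEAD=exp@E [exp=E main=C]
After op 8 (commit): HEAD=exp@F [exp=F main=C]
After op 9 (merge): HEAD=exp@G [exp=G main=C]
After op 10 (reset): HEAD=exp@E [exp=E main=C]
ancestors(main=C): ['A', 'B', 'C']
ancestors(exp=E): ['A', 'B', 'E']
common: ['A', 'B']

Answer: B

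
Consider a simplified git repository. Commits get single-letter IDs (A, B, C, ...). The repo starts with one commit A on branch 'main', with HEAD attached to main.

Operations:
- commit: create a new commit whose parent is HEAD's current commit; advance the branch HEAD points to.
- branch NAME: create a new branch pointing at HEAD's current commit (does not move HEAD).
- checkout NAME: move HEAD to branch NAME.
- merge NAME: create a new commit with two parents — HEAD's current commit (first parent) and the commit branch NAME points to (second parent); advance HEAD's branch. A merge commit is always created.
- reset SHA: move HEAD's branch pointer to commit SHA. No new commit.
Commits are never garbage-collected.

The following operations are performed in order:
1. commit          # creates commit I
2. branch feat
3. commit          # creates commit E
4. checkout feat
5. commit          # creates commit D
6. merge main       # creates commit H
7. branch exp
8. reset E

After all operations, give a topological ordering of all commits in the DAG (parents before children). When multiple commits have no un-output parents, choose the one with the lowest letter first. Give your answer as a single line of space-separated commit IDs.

After op 1 (commit): HEAD=main@I [main=I]
After op 2 (branch): HEAD=main@I [feat=I main=I]
After op 3 (commit): HEAD=main@E [feat=I main=E]
After op 4 (checkout): HEAD=feat@I [feat=I main=E]
After op 5 (commit): HEAD=feat@D [feat=D main=E]
After op 6 (merge): HEAD=feat@H [feat=H main=E]
After op 7 (branch): HEAD=feat@H [exp=H feat=H main=E]
After op 8 (reset): HEAD=feat@E [exp=H feat=E main=E]
commit A: parents=[]
commit D: parents=['I']
commit E: parents=['I']
commit H: parents=['D', 'E']
commit I: parents=['A']

Answer: A I D E H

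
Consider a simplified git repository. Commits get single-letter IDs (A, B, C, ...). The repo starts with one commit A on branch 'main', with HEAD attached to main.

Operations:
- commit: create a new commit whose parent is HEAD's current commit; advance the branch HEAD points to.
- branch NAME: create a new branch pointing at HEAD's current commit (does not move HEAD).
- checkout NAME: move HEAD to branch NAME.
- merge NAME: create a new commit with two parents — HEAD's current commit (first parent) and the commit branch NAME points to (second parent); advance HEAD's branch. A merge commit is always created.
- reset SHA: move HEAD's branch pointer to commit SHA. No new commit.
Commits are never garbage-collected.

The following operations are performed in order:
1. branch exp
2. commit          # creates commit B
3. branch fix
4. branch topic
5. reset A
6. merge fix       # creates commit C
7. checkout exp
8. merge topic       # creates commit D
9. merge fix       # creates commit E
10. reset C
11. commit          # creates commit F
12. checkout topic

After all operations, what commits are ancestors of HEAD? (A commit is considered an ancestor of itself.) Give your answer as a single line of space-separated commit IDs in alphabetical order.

After op 1 (branch): HEAD=main@A [exp=A main=A]
After op 2 (commit): HEAD=main@B [exp=A main=B]
After op 3 (branch): HEAD=main@B [exp=A fix=B main=B]
After op 4 (branch): HEAD=main@B [exp=A fix=B main=B topic=B]
After op 5 (reset): HEAD=main@A [exp=A fix=B main=A topic=B]
After op 6 (merge): HEAD=main@C [exp=A fix=B main=C topic=B]
After op 7 (checkout): HEAD=exp@A [exp=A fix=B main=C topic=B]
After op 8 (merge): HEAD=exp@D [exp=D fix=B main=C topic=B]
After op 9 (merge): HEAD=exp@E [exp=E fix=B main=C topic=B]
After op 10 (reset): HEAD=exp@C [exp=C fix=B main=C topic=B]
After op 11 (commit): HEAD=exp@F [exp=F fix=B main=C topic=B]
After op 12 (checkout): HEAD=topic@B [exp=F fix=B main=C topic=B]

Answer: A B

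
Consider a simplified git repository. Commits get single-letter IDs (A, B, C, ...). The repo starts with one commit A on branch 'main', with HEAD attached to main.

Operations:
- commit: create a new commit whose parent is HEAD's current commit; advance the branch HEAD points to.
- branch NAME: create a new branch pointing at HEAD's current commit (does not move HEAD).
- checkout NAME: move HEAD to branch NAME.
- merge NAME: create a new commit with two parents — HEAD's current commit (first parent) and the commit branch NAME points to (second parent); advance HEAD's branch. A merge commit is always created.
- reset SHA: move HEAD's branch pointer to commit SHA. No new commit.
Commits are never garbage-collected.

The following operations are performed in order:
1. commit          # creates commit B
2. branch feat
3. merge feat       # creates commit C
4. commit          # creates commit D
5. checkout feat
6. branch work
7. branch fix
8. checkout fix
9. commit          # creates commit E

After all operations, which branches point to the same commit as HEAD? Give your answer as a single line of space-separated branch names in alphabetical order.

After op 1 (commit): HEAD=main@B [main=B]
After op 2 (branch): HEAD=main@B [feat=B main=B]
After op 3 (merge): HEAD=main@C [feat=B main=C]
After op 4 (commit): HEAD=main@D [feat=B main=D]
After op 5 (checkout): HEAD=feat@B [feat=B main=D]
After op 6 (branch): HEAD=feat@B [feat=B main=D work=B]
After op 7 (branch): HEAD=feat@B [feat=B fix=B main=D work=B]
After op 8 (checkout): HEAD=fix@B [feat=B fix=B main=D work=B]
After op 9 (commit): HEAD=fix@E [feat=B fix=E main=D work=B]

Answer: fix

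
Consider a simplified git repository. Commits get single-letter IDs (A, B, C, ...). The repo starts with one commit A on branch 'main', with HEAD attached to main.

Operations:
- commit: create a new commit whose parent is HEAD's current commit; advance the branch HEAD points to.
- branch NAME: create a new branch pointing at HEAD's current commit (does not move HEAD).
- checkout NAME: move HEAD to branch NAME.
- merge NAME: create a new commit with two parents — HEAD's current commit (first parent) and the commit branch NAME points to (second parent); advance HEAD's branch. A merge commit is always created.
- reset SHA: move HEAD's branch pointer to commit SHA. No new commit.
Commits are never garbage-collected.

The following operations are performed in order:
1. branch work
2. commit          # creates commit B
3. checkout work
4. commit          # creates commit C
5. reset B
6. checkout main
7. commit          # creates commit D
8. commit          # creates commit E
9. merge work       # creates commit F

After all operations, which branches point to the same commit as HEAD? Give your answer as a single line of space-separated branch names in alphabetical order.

Answer: main

Derivation:
After op 1 (branch): HEAD=main@A [main=A work=A]
After op 2 (commit): HEAD=main@B [main=B work=A]
After op 3 (checkout): HEAD=work@A [main=B work=A]
After op 4 (commit): HEAD=work@C [main=B work=C]
After op 5 (reset): HEAD=work@B [main=B work=B]
After op 6 (checkout): HEAD=main@B [main=B work=B]
After op 7 (commit): HEAD=main@D [main=D work=B]
After op 8 (commit): HEAD=main@E [main=E work=B]
After op 9 (merge): HEAD=main@F [main=F work=B]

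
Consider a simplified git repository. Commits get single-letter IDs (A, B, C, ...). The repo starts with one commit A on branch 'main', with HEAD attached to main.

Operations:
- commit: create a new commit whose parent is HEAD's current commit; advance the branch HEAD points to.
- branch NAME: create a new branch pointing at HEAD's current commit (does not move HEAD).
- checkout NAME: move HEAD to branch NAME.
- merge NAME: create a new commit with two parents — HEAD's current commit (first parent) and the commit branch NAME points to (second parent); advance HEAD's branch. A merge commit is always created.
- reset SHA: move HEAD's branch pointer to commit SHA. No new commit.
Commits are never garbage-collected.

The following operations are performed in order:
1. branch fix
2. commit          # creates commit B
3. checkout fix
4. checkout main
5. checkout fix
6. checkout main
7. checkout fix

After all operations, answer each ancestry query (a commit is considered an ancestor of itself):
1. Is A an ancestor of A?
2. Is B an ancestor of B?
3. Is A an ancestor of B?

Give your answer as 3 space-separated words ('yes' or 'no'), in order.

Answer: yes yes yes

Derivation:
After op 1 (branch): HEAD=main@A [fix=A main=A]
After op 2 (commit): HEAD=main@B [fix=A main=B]
After op 3 (checkout): HEAD=fix@A [fix=A main=B]
After op 4 (checkout): HEAD=main@B [fix=A main=B]
After op 5 (checkout): HEAD=fix@A [fix=A main=B]
After op 6 (checkout): HEAD=main@B [fix=A main=B]
After op 7 (checkout): HEAD=fix@A [fix=A main=B]
ancestors(A) = {A}; A in? yes
ancestors(B) = {A,B}; B in? yes
ancestors(B) = {A,B}; A in? yes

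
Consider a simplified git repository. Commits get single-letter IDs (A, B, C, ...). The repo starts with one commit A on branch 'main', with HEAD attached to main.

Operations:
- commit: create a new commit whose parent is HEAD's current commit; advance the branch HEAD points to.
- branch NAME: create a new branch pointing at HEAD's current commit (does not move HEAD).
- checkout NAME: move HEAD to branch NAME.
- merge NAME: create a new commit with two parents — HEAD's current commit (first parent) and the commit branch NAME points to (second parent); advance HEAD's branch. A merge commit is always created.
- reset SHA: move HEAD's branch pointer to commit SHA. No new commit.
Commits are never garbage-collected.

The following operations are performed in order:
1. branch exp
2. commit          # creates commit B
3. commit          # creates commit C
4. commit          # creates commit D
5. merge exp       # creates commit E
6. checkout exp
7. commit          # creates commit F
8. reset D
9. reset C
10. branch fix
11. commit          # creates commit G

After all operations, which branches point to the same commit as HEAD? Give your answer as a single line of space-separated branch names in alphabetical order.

After op 1 (branch): HEAD=main@A [exp=A main=A]
After op 2 (commit): HEAD=main@B [exp=A main=B]
After op 3 (commit): HEAD=main@C [exp=A main=C]
After op 4 (commit): HEAD=main@D [exp=A main=D]
After op 5 (merge): HEAD=main@E [exp=A main=E]
After op 6 (checkout): HEAD=exp@A [exp=A main=E]
After op 7 (commit): HEAD=exp@F [exp=F main=E]
After op 8 (reset): HEAD=exp@D [exp=D main=E]
After op 9 (reset): HEAD=exp@C [exp=C main=E]
After op 10 (branch): HEAD=exp@C [exp=C fix=C main=E]
After op 11 (commit): HEAD=exp@G [exp=G fix=C main=E]

Answer: exp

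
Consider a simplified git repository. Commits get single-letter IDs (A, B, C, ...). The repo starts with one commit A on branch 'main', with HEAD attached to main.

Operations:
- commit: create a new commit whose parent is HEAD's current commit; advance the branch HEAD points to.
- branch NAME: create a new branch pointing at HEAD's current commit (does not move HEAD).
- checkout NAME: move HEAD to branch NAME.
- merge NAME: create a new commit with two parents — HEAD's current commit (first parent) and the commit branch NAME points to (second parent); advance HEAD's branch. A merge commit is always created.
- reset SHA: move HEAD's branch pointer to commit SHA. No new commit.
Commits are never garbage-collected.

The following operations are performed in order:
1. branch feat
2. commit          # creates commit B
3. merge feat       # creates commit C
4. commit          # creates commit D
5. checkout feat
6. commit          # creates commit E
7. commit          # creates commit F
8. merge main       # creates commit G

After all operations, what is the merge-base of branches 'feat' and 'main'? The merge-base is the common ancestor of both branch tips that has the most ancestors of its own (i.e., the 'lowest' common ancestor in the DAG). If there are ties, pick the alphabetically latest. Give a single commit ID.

Answer: D

Derivation:
After op 1 (branch): HEAD=main@A [feat=A main=A]
After op 2 (commit): HEAD=main@B [feat=A main=B]
After op 3 (merge): HEAD=main@C [feat=A main=C]
After op 4 (commit): HEAD=main@D [feat=A main=D]
After op 5 (checkout): HEAD=feat@A [feat=A main=D]
After op 6 (commit): HEAD=feat@E [feat=E main=D]
After op 7 (commit): HEAD=feat@F [feat=F main=D]
After op 8 (merge): HEAD=feat@G [feat=G main=D]
ancestors(feat=G): ['A', 'B', 'C', 'D', 'E', 'F', 'G']
ancestors(main=D): ['A', 'B', 'C', 'D']
common: ['A', 'B', 'C', 'D']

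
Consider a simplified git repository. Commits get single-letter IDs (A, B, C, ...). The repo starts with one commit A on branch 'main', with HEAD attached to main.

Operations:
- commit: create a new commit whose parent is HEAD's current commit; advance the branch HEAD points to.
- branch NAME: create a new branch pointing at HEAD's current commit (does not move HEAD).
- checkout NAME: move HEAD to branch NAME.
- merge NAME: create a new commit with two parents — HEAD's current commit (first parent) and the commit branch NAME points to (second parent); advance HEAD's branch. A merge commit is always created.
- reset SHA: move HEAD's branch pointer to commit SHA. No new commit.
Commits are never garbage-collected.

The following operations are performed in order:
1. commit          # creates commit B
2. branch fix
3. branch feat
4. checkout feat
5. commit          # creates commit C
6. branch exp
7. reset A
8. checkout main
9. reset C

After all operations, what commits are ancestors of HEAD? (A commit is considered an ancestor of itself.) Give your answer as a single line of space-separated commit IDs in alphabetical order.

Answer: A B C

Derivation:
After op 1 (commit): HEAD=main@B [main=B]
After op 2 (branch): HEAD=main@B [fix=B main=B]
After op 3 (branch): HEAD=main@B [feat=B fix=B main=B]
After op 4 (checkout): HEAD=feat@B [feat=B fix=B main=B]
After op 5 (commit): HEAD=feat@C [feat=C fix=B main=B]
After op 6 (branch): HEAD=feat@C [exp=C feat=C fix=B main=B]
After op 7 (reset): HEAD=feat@A [exp=C feat=A fix=B main=B]
After op 8 (checkout): HEAD=main@B [exp=C feat=A fix=B main=B]
After op 9 (reset): HEAD=main@C [exp=C feat=A fix=B main=C]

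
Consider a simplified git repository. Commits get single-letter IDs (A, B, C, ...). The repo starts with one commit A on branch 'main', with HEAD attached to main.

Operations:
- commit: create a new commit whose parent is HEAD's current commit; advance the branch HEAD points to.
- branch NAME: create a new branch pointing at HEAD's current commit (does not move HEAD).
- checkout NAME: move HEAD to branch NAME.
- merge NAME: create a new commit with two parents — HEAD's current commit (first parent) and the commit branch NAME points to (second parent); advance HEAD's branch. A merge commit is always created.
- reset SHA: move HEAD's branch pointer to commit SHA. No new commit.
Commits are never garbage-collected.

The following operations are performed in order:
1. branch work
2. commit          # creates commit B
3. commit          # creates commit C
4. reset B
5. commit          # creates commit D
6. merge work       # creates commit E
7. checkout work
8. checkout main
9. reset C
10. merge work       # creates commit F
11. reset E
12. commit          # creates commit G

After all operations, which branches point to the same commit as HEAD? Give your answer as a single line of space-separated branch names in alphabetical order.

After op 1 (branch): HEAD=main@A [main=A work=A]
After op 2 (commit): HEAD=main@B [main=B work=A]
After op 3 (commit): HEAD=main@C [main=C work=A]
After op 4 (reset): HEAD=main@B [main=B work=A]
After op 5 (commit): HEAD=main@D [main=D work=A]
After op 6 (merge): HEAD=main@E [main=E work=A]
After op 7 (checkout): HEAD=work@A [main=E work=A]
After op 8 (checkout): HEAD=main@E [main=E work=A]
After op 9 (reset): HEAD=main@C [main=C work=A]
After op 10 (merge): HEAD=main@F [main=F work=A]
After op 11 (reset): HEAD=main@E [main=E work=A]
After op 12 (commit): HEAD=main@G [main=G work=A]

Answer: main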